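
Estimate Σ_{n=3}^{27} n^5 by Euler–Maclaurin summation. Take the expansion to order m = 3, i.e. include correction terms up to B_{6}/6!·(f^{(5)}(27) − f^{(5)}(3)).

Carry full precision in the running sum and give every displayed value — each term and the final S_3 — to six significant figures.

S_3 ≈ 7.19659e+07

∫_3^27 x^5 dx evaluates to 6.45700e+07.
Endpoint term: (f(3) + f(27))/2 = (243.000 + 1.43489e+07)/2 = 7.17458e+06.
Integral + boundary = 7.17445e+07.
Correction k=1: B_{2}/2! · (f^{(1)}(27) − f^{(1)}(3)) = 1/12 · (2.65720e+06 − 405.000) = 221400.
After k=1: 7.19659e+07.
Correction k=2: B_{4}/4! · (f^{(3)}(27) − f^{(3)}(3)) = −1/720 · (43740.0 − 540.000) = -60.0000.
After k=2: 7.19659e+07.
Correction k=3: B_{6}/6! · (f^{(5)}(27) − f^{(5)}(3)) = 1/30240 · (120.000 − 120.000) = 0.00000.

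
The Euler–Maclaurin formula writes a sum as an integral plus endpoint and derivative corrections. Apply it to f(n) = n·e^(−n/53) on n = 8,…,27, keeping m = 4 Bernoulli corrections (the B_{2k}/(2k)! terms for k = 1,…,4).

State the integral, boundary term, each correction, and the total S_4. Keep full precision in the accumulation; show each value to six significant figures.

∫_8^27 x·e^(−x/53) dx evaluates to 232.502.
Endpoint term: (f(8) + f(27))/2 = (6.87917 + 16.2226)/2 = 11.5509.
So far: 244.053.
Correction k=1: B_{2}/2! · (f^{(1)}(27) − f^{(1)}(8)) = 1/12 · (0.294750 − 0.730101) = -0.0362793.
Running total after k=1: 244.017.
Correction k=2: B_{4}/4! · (f^{(3)}(27) − f^{(3)}(8)) = −1/720 · (0.000532724 − 0.000872159) = 4.71437e-07.
Running total after k=2: 244.017.
Correction k=3: B_{6}/6! · (f^{(5)}(27) − f^{(5)}(8)) = 1/30240 · (3.41943e-07 − 5.28445e-07) = -6.16741e-12.
Running total after k=3: 244.017.
Correction k=4: B_{8}/8! · (f^{(7)}(27) − f^{(7)}(8)) = −1/1209600 · (1.75947e-10 − 2.65718e-10) = 7.42154e-17.

S_4 ≈ 244.017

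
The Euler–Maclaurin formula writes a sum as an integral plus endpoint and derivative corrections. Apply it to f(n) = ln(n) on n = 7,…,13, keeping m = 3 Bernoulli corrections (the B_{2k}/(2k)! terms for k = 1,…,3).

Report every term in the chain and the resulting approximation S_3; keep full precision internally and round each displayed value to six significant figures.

S_3 ≈ 15.9729

∫_7^13 ln(x) dx evaluates to 13.7230.
Endpoint term: (f(7) + f(13))/2 = (1.94591 + 2.56495)/2 = 2.25543.
Integral + boundary = 15.9784.
k=1: B_{2}/(2)! × [f^{(1)}(13) − f^{(1)}(7)] = 1/12 × (0.0769231 − 0.142857) = -0.00549451.
Running total after k=1: 15.9729.
k=2: B_{4}/(4)! × [f^{(3)}(13) − f^{(3)}(7)] = −1/720 × (0.000910332 − 0.00583090) = 6.83413e-06.
Running total after k=2: 15.9729.
k=3: B_{6}/(6)! × [f^{(5)}(13) − f^{(5)}(7)] = 1/30240 × (6.46390e-05 − 0.00142798) = -4.50839e-08.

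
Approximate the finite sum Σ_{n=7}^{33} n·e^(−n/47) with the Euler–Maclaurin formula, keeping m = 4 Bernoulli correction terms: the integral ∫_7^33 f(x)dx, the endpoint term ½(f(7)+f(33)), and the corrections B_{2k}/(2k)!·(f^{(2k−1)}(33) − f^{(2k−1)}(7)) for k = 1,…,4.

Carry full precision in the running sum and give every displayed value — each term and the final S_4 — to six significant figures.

Integral: ∫_7^33 x·e^(−x/47) dx = 323.610.
½[f(7) + f(33)] = ½[6.03137 + 16.3525] = 11.1919.
Integral + boundary = 334.802.
k=1: B_{2}/(2)! × [f^{(1)}(33) − f^{(1)}(7)] = 1/12 × (0.147605 − 0.733297) = -0.0488077.
Running total after k=1: 334.753.
k=2: B_{4}/(4)! × [f^{(3)}(33) − f^{(3)}(7)] = −1/720 × (0.000515466 − 0.00111206) = 8.28606e-07.
Running total after k=2: 334.753.
k=3: B_{6}/(6)! × [f^{(5)}(33) − f^{(5)}(7)] = 1/30240 × (4.36447e-07 − 8.56571e-07) = -1.38930e-11.
Running total after k=3: 334.753.
k=4: B_{8}/(8)! × [f^{(7)}(33) − f^{(7)}(7)] = −1/1209600 × (2.89519e-10 − 5.47632e-10) = 2.13387e-16.

S_4 ≈ 334.753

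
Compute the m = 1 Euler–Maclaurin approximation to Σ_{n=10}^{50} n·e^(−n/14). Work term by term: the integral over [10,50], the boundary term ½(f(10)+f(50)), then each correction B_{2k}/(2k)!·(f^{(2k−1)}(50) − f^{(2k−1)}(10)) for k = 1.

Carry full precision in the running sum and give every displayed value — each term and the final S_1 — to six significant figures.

∫_10^50 x·e^(−x/14) dx evaluates to 139.294.
Endpoint term: (f(10) + f(50))/2 = (4.89542 + 1.40578)/2 = 3.15060.
So far: 142.445.
k=1: B_{2}/(2)! × [f^{(1)}(50) − f^{(1)}(10)] = 1/12 × (-0.0722974 − 0.139869) = -0.0176805.

S_1 ≈ 142.427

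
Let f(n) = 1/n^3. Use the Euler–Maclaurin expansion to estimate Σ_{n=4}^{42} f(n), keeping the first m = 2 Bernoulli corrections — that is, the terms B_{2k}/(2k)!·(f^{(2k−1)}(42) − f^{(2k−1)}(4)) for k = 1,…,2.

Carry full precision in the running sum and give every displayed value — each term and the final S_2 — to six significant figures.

∫_4^42 1/x^3 dx evaluates to 0.0309666.
½[f(4) + f(42)] = ½[0.0156250 + 1.34975e-05] = 0.00781925.
Running total after boundary: 0.0387858.
Order-1 term: 1/12 · (-9.64104e-07 − (-0.0117188)) = 0.000976482.
Partial sum through k=1: 0.0397623.
Order-2 term: −1/720 · (-1.09309e-08 − (-0.0146484)) = -2.03450e-05.

S_2 ≈ 0.0397419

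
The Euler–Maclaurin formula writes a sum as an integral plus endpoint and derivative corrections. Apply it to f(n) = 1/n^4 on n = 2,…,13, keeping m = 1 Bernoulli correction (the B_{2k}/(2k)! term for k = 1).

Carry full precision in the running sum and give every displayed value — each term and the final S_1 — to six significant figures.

∫_2^13 1/x^4 dx evaluates to 0.0415149.
Boundary: ½(f(2) + f(13)) = ½(0.0625000 + 3.50128e-05) = 0.0312675.
Integral + boundary = 0.0727825.
Order-1 term: 1/12 · (-1.07732e-05 − (-0.125000)) = 0.0104158.

S_1 ≈ 0.0831982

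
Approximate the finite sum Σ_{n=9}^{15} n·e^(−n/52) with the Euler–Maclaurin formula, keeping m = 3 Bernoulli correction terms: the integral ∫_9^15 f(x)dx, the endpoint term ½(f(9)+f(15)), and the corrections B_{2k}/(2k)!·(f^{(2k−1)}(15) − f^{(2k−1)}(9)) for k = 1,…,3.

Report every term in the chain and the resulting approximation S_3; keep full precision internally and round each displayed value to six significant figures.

S_3 ≈ 66.3112

Integral: ∫_9^15 x·e^(−x/52) dx = 56.9192.
½[f(9) + f(15)] = ½[7.56966 + 11.2412] = 9.40545.
Running total after boundary: 66.3247.
k=1: B_{2}/(2)! × [f^{(1)}(15) − f^{(1)}(9)] = 1/12 × (0.533238 − 0.695503) = -0.0135220.
Partial sum through k=1: 66.3112.
k=2: B_{4}/(4)! × [f^{(3)}(15) − f^{(3)}(9)] = −1/720 × (0.000751505 − 0.000879308) = 1.77504e-07.
Partial sum through k=2: 66.3112.
k=3: B_{6}/(6)! × [f^{(5)}(15) − f^{(5)}(9)] = 1/30240 × (4.82917e-07 − 5.55253e-07) = -2.39207e-12.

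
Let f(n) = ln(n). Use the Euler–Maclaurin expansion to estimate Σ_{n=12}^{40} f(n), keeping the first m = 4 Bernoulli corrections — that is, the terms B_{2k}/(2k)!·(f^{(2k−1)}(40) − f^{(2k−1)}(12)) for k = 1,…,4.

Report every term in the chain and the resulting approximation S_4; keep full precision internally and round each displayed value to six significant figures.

S_4 ≈ 92.8183

The integral term ∫_12^40 ln(x) dx = 89.7363.
Boundary: ½(f(12) + f(40)) = ½(2.48491 + 3.68888) = 3.08689.
Running total after boundary: 92.8232.
Correction k=1: B_{2}/2! · (f^{(1)}(40) − f^{(1)}(12)) = 1/12 · (0.0250000 − 0.0833333) = -0.00486111.
Running total after k=1: 92.8183.
Correction k=2: B_{4}/4! · (f^{(3)}(40) − f^{(3)}(12)) = −1/720 · (3.12500e-05 − 0.00115741) = 1.56411e-06.
Running total after k=2: 92.8183.
Correction k=3: B_{6}/6! · (f^{(5)}(40) − f^{(5)}(12)) = 1/30240 · (2.34375e-07 − 9.64506e-05) = -3.18175e-09.
Running total after k=3: 92.8183.
Correction k=4: B_{8}/8! · (f^{(7)}(40) − f^{(7)}(12)) = −1/1209600 · (4.39453e-09 − 2.00939e-05) = 1.66084e-11.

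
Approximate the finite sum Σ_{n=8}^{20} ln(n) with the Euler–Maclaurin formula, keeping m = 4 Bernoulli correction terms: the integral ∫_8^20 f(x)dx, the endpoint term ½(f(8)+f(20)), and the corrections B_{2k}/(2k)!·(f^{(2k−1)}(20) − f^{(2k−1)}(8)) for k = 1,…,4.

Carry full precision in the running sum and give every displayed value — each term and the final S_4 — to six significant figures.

S_4 ≈ 33.8105

∫_8^20 ln(x) dx evaluates to 31.2791.
Endpoint term: (f(8) + f(20))/2 = (2.07944 + 2.99573)/2 = 2.53759.
Integral + boundary = 33.8167.
Correction k=1: B_{2}/2! · (f^{(1)}(20) − f^{(1)}(8)) = 1/12 · (0.0500000 − 0.125000) = -0.00625000.
After k=1: 33.8105.
Correction k=2: B_{4}/4! · (f^{(3)}(20) − f^{(3)}(8)) = −1/720 · (0.000250000 − 0.00390625) = 5.07812e-06.
After k=2: 33.8105.
Correction k=3: B_{6}/6! · (f^{(5)}(20) − f^{(5)}(8)) = 1/30240 · (7.50000e-06 − 0.000732422) = -2.39723e-08.
After k=3: 33.8105.
Correction k=4: B_{8}/8! · (f^{(7)}(20) − f^{(7)}(8)) = −1/1209600 · (5.62500e-07 − 0.000343323) = 2.83367e-10.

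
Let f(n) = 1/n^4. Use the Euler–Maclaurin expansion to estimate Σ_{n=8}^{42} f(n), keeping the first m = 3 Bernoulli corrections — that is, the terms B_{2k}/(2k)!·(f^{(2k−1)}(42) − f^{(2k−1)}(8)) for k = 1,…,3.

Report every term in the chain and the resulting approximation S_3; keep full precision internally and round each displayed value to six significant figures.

∫_8^42 1/x^4 dx evaluates to 0.000646543.
Endpoint term: (f(8) + f(42))/2 = (0.000244141 + 3.21368e-07)/2 = 0.000122231.
Integral + boundary = 0.000768774.
k=1: B_{2}/(2)! × [f^{(1)}(42) − f^{(1)}(8)] = 1/12 × (-3.06065e-08 − (-0.000122070)) = 1.01700e-05.
After k=1: 0.000778943.
k=2: B_{4}/(4)! × [f^{(3)}(42) − f^{(3)}(8)] = −1/720 × (-5.20519e-10 − (-5.72205e-05)) = -7.94721e-08.
After k=2: 0.000778864.
k=3: B_{6}/(6)! × [f^{(5)}(42) − f^{(5)}(8)] = 1/30240 × (-1.65244e-11 − (-5.00679e-05)) = 1.65568e-09.

S_3 ≈ 0.000778866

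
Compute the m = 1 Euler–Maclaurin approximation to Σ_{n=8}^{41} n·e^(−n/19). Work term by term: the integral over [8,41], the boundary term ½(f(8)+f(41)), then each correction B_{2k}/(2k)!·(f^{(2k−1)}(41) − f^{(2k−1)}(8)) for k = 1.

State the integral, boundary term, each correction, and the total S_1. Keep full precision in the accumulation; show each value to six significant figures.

The integral term ∫_8^41 x·e^(−x/19) dx = 204.963.
Boundary: ½(f(8) + f(41)) = ½(5.25084 + 4.73829) = 4.99457.
Integral + boundary = 209.957.
Correction k=1: B_{2}/2! · (f^{(1)}(41) − f^{(1)}(8)) = 1/12 · (-0.133816 − 0.379995) = -0.0428176.

S_1 ≈ 209.914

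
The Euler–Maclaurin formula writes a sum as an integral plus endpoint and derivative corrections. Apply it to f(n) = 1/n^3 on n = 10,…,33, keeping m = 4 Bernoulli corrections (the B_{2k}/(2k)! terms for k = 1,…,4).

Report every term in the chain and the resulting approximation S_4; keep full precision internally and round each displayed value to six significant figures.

S_4 ≈ 0.00507948

Integral: ∫_10^33 1/x^3 dx = 0.00454086.
Endpoint term: (f(10) + f(33))/2 = (0.00100000 + 2.78265e-05)/2 = 0.000513913.
So far: 0.00505478.
k=1: B_{2}/(2)! × [f^{(1)}(33) − f^{(1)}(10)] = 1/12 × (-2.52968e-06 − (-0.000300000)) = 2.47892e-05.
Partial sum through k=1: 0.00507957.
k=2: B_{4}/(4)! × [f^{(3)}(33) − f^{(3)}(10)] = −1/720 × (-4.64588e-08 − (-6.00000e-05)) = -8.32688e-08.
Partial sum through k=2: 0.00507948.
k=3: B_{6}/(6)! × [f^{(5)}(33) − f^{(5)}(10)] = 1/30240 × (-1.79180e-09 − (-2.52000e-05)) = 8.33274e-10.
Partial sum through k=3: 0.00507948.
k=4: B_{8}/(8)! × [f^{(7)}(33) − f^{(7)}(10)] = −1/1209600 × (-1.18466e-10 − (-1.81440e-05)) = -1.49999e-11.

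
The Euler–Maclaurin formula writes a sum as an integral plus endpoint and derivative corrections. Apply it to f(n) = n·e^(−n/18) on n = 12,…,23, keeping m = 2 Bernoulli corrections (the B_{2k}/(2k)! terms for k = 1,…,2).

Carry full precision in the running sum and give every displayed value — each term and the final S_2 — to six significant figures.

S_2 ≈ 77.8616

The integral term ∫_12^23 x·e^(−x/18) dx = 71.5972.
Boundary: ½(f(12) + f(23)) = ½(6.16101 + 6.40908) = 6.28504.
Integral + boundary = 77.8823.
Order-1 term: 1/12 · (-0.0774044 − 0.171139) = -0.0207120.
Partial sum through k=1: 77.8616.
Order-2 term: −1/720 · (0.00148120 − 0.00369745) = 3.07813e-06.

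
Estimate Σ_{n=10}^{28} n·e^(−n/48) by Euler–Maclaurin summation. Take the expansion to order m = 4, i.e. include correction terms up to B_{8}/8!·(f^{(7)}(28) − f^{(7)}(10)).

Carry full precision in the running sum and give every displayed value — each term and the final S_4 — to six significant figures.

The integral term ∫_10^28 x·e^(−x/48) dx = 224.719.
Boundary: ½(f(10) + f(28)) = ½(8.11936 + 15.6250) = 11.8722.
Running total after boundary: 236.591.
k=1: B_{2}/(2)! × [f^{(1)}(28) − f^{(1)}(10)] = 1/12 × (0.232515 − 0.642783) = -0.0341890.
After k=1: 236.557.
k=2: B_{4}/(4)! × [f^{(3)}(28) − f^{(3)}(10)] = −1/720 × (0.000585323 − 0.000983792) = 5.53428e-07.
After k=2: 236.557.
k=3: B_{6}/(6)! × [f^{(5)}(28) − f^{(5)}(10)] = 1/30240 × (4.64292e-07 − 7.32898e-07) = -8.88248e-12.
After k=3: 236.557.
k=4: B_{8}/(8)! × [f^{(7)}(28) − f^{(7)}(10)] = −1/1209600 × (2.92768e-10 − 4.50870e-10) = 1.30706e-16.

S_4 ≈ 236.557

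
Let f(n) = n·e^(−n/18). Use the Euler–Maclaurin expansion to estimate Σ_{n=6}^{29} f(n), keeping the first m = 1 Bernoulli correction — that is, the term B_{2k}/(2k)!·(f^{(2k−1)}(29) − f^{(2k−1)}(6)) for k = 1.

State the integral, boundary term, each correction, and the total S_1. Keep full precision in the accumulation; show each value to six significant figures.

S_1 ≈ 145.619

The integral term ∫_6^29 x·e^(−x/18) dx = 140.624.
Boundary: ½(f(6) + f(29)) = ½(4.29919 + 5.79030) = 5.04475.
Running total after boundary: 145.669.
Correction k=1: B_{2}/2! · (f^{(1)}(29) − f^{(1)}(6)) = 1/12 · (-0.122018 − 0.477688) = -0.0499755.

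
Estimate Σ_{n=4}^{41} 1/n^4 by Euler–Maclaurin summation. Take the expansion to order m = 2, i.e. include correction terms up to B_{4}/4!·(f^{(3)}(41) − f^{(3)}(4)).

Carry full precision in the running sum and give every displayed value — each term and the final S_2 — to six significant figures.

∫_4^41 1/x^4 dx evaluates to 0.00520350.
Endpoint term: (f(4) + f(41))/2 = (0.00390625 + 3.53887e-07)/2 = 0.00195330.
So far: 0.00715680.
k=1: B_{2}/(2)! × [f^{(1)}(41) − f^{(1)}(4)] = 1/12 × (-3.45256e-08 − (-0.00390625)) = 0.000325518.
Partial sum through k=1: 0.00748232.
k=2: B_{4}/(4)! × [f^{(3)}(41) − f^{(3)}(4)] = −1/720 × (-6.16161e-10 − (-0.00732422)) = -1.01725e-05.

S_2 ≈ 0.00747214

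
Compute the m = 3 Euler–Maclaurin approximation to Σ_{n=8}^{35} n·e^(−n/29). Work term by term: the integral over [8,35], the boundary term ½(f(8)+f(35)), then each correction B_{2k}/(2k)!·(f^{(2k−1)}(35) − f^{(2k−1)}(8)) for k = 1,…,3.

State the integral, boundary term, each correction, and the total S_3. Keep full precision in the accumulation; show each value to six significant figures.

The integral term ∫_8^35 x·e^(−x/29) dx = 259.144.
Endpoint term: (f(8) + f(35))/2 = (6.07134 + 10.4693)/2 = 8.27034.
Running total after boundary: 267.414.
k=1: B_{2}/(2)! × [f^{(1)}(35) − f^{(1)}(8)] = 1/12 × (-0.0618878 − 0.549561) = -0.0509541.
Running total after k=1: 267.364.
k=2: B_{4}/(4)! × [f^{(3)}(35) − f^{(3)}(8)] = −1/720 × (0.000637765 − 0.00245826) = 2.52846e-06.
Running total after k=2: 267.364.
k=3: B_{6}/(6)! × [f^{(5)}(35) − f^{(5)}(8)] = 1/30240 × (1.60418e-06 − 5.06903e-06) = -1.14578e-10.

S_3 ≈ 267.364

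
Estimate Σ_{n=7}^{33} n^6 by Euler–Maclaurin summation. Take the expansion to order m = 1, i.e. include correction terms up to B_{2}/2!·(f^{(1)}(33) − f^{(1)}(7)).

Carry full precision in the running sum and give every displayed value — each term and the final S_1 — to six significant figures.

Integral: ∫_7^33 x^6 dx = 6.08823e+09.
Endpoint term: (f(7) + f(33))/2 = (117649 + 1.29147e+09)/2 = 6.45793e+08.
Running total after boundary: 6.73402e+09.
Order-1 term: 1/12 · (2.34812e+08 − 100842) = 1.95593e+07.

S_1 ≈ 6.75358e+09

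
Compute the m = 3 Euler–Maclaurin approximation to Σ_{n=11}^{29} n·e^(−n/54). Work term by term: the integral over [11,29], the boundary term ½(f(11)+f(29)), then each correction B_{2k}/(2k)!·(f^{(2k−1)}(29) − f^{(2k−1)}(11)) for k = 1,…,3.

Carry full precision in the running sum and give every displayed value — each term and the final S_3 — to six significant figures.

S_3 ≈ 256.423

∫_11^29 x·e^(−x/54) dx evaluates to 243.493.
Endpoint term: (f(11) + f(29))/2 = (8.97274 + 16.9498)/2 = 12.9613.
So far: 256.454.
Order-1 term: 1/12 · (0.270591 − 0.649542) = -0.0315792.
After k=1: 256.423.
Order-2 term: −1/720 · (0.000493672 − 0.000782219) = 4.00760e-07.
After k=2: 256.423.
Order-3 term: 1/30240 · (3.06772e-07 − 4.60112e-07) = -5.07076e-12.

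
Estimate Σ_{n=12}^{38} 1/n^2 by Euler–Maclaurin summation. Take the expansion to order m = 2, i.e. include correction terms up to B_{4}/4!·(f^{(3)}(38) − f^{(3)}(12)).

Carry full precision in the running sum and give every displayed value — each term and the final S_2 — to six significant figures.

S_2 ≈ 0.0609293

∫_12^38 1/x^2 dx evaluates to 0.0570175.
Endpoint term: (f(12) + f(38))/2 = (0.00694444 + 0.000692521)/2 = 0.00381848.
So far: 0.0608360.
Correction k=1: B_{2}/2! · (f^{(1)}(38) − f^{(1)}(12)) = 1/12 · (-3.64485e-05 − (-0.00115741)) = 9.34132e-05.
After k=1: 0.0609294.
Correction k=2: B_{4}/4! · (f^{(3)}(38) − f^{(3)}(12)) = −1/720 · (-3.02896e-07 − (-9.64506e-05)) = -1.33539e-07.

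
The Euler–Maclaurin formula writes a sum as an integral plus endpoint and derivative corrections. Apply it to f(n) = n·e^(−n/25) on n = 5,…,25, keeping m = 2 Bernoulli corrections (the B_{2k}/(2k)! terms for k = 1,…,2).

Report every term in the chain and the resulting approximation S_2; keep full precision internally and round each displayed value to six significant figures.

Integral: ∫_5^25 x·e^(−x/25) dx = 154.199.
½[f(5) + f(25)] = ½[4.09365 + 9.19699] = 6.64532.
Integral + boundary = 160.844.
Order-1 term: 1/12 · (0.00000 − 0.654985) = -0.0545821.
Partial sum through k=1: 160.790.
Order-2 term: −1/720 · (0.00117721 − 0.00366791) = 3.45930e-06.

S_2 ≈ 160.790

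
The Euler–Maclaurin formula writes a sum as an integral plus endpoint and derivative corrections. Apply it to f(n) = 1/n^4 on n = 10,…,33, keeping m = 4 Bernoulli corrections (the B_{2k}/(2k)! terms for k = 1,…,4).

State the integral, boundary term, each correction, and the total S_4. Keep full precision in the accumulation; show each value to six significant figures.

Integral: ∫_10^33 1/x^4 dx = 0.000324058.
½[f(10) + f(33)] = ½[0.000100000 + 8.43226e-07] = 5.04216e-05.
So far: 0.000374479.
Correction k=1: B_{2}/2! · (f^{(1)}(33) − f^{(1)}(10)) = 1/12 · (-1.02209e-07 − (-4.00000e-05)) = 3.32482e-06.
Partial sum through k=1: 0.000377804.
Correction k=2: B_{4}/4! · (f^{(3)}(33) − f^{(3)}(10)) = −1/720 · (-2.81568e-09 − (-1.20000e-05)) = -1.66628e-08.
Partial sum through k=2: 0.000377788.
Correction k=3: B_{6}/6! · (f^{(5)}(33) − f^{(5)}(10)) = 1/30240 · (-1.44792e-10 − (-6.72000e-06)) = 2.22217e-10.
Partial sum through k=3: 0.000377788.
Correction k=4: B_{8}/8! · (f^{(7)}(33) − f^{(7)}(10)) = −1/1209600 · (-1.19663e-11 − (-6.04800e-06)) = -4.99999e-12.

S_4 ≈ 0.000377788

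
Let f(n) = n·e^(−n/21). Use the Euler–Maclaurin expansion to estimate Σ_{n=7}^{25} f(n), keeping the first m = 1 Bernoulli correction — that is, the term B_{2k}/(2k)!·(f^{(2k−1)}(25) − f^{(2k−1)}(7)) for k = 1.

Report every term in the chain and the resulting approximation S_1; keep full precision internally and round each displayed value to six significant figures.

∫_7^25 x·e^(−x/21) dx evaluates to 127.583.
½[f(7) + f(25)] = ½[5.01572 + 7.60191] = 6.30881.
Running total after boundary: 133.891.
Order-1 term: 1/12 · (-0.0579193 − 0.477688) = -0.0446339.

S_1 ≈ 133.847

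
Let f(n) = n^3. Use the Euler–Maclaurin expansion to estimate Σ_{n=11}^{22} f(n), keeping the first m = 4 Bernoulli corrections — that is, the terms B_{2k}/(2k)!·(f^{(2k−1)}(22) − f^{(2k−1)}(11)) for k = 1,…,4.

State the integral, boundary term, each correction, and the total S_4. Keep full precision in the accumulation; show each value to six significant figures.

S_4 ≈ 60984.0

Integral: ∫_11^22 x^3 dx = 54903.8.
Boundary: ½(f(11) + f(22)) = ½(1331.00 + 10648.0) = 5989.50.
Integral + boundary = 60893.2.
Order-1 term: 1/12 · (1452.00 − 363.000) = 90.7500.
Running total after k=1: 60984.0.
Order-2 term: −1/720 · (6.00000 − 6.00000) = 0.00000.
Running total after k=2: 60984.0.
Order-3 term: 1/30240 · (0.00000 − 0.00000) = 0.00000.
Running total after k=3: 60984.0.
Order-4 term: −1/1209600 · (0.00000 − 0.00000) = 0.00000.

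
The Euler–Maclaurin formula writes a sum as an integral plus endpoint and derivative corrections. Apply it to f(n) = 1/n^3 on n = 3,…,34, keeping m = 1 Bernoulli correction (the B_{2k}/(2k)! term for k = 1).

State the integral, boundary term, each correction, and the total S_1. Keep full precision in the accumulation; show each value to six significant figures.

The integral term ∫_3^34 1/x^3 dx = 0.0551230.
Boundary: ½(f(3) + f(34)) = ½(0.0370370 + 2.54427e-05) = 0.0185312.
So far: 0.0736543.
Order-1 term: 1/12 · (-2.24494e-06 − (-0.0370370)) = 0.00308623.

S_1 ≈ 0.0767405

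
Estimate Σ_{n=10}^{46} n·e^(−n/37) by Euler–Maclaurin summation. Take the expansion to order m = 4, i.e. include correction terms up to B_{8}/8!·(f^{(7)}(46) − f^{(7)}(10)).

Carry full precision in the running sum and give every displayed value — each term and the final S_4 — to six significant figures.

The integral term ∫_10^46 x·e^(−x/37) dx = 441.337.
Boundary: ½(f(10) + f(46)) = ½(7.63173 + 13.2686) = 10.4502.
So far: 451.787.
k=1: B_{2}/(2)! × [f^{(1)}(46) − f^{(1)}(10)] = 1/12 × (-0.0701628 − 0.556910) = -0.0522561.
After k=1: 451.735.
k=2: B_{4}/(4)! × [f^{(3)}(46) − f^{(3)}(10)] = −1/720 × (0.000370147 − 0.00152174) = 1.59943e-06.
After k=2: 451.735.
k=3: B_{6}/(6)! × [f^{(5)}(46) − f^{(5)}(10)] = 1/30240 × (5.78193e-07 − 1.92598e-06) = -4.45698e-11.
After k=3: 451.735.
k=4: B_{8}/(8)! × [f^{(7)}(46) − f^{(7)}(10)] = −1/1209600 × (6.47193e-10 − 2.00175e-09) = 1.11984e-15.

S_4 ≈ 451.735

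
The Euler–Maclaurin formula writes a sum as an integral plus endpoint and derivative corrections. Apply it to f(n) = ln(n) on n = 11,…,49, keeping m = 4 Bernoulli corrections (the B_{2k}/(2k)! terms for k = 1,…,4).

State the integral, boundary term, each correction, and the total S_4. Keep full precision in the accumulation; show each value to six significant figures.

Integral: ∫_11^49 ln(x) dx = 126.322.
Endpoint term: (f(11) + f(49))/2 = (2.39790 + 3.89182)/2 = 3.14486.
So far: 129.467.
Order-1 term: 1/12 · (0.0204082 − 0.0909091) = -0.00587508.
Running total after k=1: 129.461.
Order-2 term: −1/720 · (1.69997e-05 − 0.00150263) = 2.06337e-06.
Running total after k=2: 129.461.
Order-3 term: 1/30240 · (8.49632e-08 − 0.000149021) = -4.92514e-09.
Running total after k=3: 129.461.
Order-4 term: −1/1209600 · (1.06160e-09 − 3.69474e-05) = 3.05442e-11.

S_4 ≈ 129.461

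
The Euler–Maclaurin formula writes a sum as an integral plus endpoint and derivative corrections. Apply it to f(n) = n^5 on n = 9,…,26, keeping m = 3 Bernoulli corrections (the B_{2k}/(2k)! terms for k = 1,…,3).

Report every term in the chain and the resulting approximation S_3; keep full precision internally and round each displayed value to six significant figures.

S_3 ≈ 5.75552e+07

The integral term ∫_9^26 x^5 dx = 5.13974e+07.
½[f(9) + f(26)] = ½[59049.0 + 1.18814e+07] = 5.97021e+06.
Running total after boundary: 5.73676e+07.
Order-1 term: 1/12 · (2.28488e+06 − 32805.0) = 187673.
After k=1: 5.75553e+07.
Order-2 term: −1/720 · (40560.0 − 4860.00) = -49.5833.
After k=2: 5.75552e+07.
Order-3 term: 1/30240 · (120.000 − 120.000) = 0.00000.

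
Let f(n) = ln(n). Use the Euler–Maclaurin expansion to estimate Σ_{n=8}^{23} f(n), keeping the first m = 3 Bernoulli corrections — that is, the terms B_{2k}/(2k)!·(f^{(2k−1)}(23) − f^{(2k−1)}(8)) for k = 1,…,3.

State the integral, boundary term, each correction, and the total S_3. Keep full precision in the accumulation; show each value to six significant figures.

S_3 ≈ 43.0815

The integral term ∫_8^23 ln(x) dx = 40.4808.
Endpoint term: (f(8) + f(23))/2 = (2.07944 + 3.13549)/2 = 2.60747.
Integral + boundary = 43.0883.
Order-1 term: 1/12 · (0.0434783 − 0.125000) = -0.00679348.
Partial sum through k=1: 43.0815.
Order-2 term: −1/720 · (0.000164379 − 0.00390625) = 5.19704e-06.
Partial sum through k=2: 43.0815.
Order-3 term: 1/30240 · (3.72883e-06 − 0.000732422) = -2.40970e-08.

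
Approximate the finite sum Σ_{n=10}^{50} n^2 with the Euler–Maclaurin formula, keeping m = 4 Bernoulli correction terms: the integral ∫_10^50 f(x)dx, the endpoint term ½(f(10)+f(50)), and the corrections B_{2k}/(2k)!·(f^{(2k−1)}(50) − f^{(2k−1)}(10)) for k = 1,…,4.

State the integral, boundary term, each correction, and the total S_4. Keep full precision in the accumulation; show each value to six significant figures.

S_4 ≈ 42640.0

∫_10^50 x^2 dx evaluates to 41333.3.
½[f(10) + f(50)] = ½[100.000 + 2500.00] = 1300.00.
Running total after boundary: 42633.3.
Correction k=1: B_{2}/2! · (f^{(1)}(50) − f^{(1)}(10)) = 1/12 · (100.000 − 20.0000) = 6.66667.
Partial sum through k=1: 42640.0.
Correction k=2: B_{4}/4! · (f^{(3)}(50) − f^{(3)}(10)) = −1/720 · (0.00000 − 0.00000) = 0.00000.
Partial sum through k=2: 42640.0.
Correction k=3: B_{6}/6! · (f^{(5)}(50) − f^{(5)}(10)) = 1/30240 · (0.00000 − 0.00000) = 0.00000.
Partial sum through k=3: 42640.0.
Correction k=4: B_{8}/8! · (f^{(7)}(50) − f^{(7)}(10)) = −1/1209600 · (0.00000 − 0.00000) = 0.00000.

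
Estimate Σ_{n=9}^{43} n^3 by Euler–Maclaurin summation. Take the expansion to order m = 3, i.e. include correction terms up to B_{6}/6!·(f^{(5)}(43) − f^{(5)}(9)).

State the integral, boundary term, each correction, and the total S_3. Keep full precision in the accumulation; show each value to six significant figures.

∫_9^43 x^3 dx evaluates to 853060.
Boundary: ½(f(9) + f(43)) = ½(729.000 + 79507.0) = 40118.0.
So far: 893178.
Correction k=1: B_{2}/2! · (f^{(1)}(43) − f^{(1)}(9)) = 1/12 · (5547.00 − 243.000) = 442.000.
After k=1: 893620.
Correction k=2: B_{4}/4! · (f^{(3)}(43) − f^{(3)}(9)) = −1/720 · (6.00000 − 6.00000) = 0.00000.
After k=2: 893620.
Correction k=3: B_{6}/6! · (f^{(5)}(43) − f^{(5)}(9)) = 1/30240 · (0.00000 − 0.00000) = 0.00000.

S_3 ≈ 893620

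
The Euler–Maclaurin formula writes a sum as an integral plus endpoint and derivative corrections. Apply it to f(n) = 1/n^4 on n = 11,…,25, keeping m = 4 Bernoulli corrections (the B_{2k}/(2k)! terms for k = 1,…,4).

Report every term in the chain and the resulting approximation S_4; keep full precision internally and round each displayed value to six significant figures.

S_4 ≈ 0.000266563

The integral term ∫_11^25 1/x^4 dx = 0.000229105.
Boundary: ½(f(11) + f(25)) = ½(6.83013e-05 + 2.56000e-06) = 3.54307e-05.
Integral + boundary = 0.000264536.
Correction k=1: B_{2}/2! · (f^{(1)}(25) − f^{(1)}(11)) = 1/12 · (-4.09600e-07 − (-2.48369e-05)) = 2.03560e-06.
Partial sum through k=1: 0.000266571.
Correction k=2: B_{4}/4! · (f^{(3)}(25) − f^{(3)}(11)) = −1/720 · (-1.96608e-08 − (-6.15790e-06)) = -8.52533e-09.
Partial sum through k=2: 0.000266563.
Correction k=3: B_{6}/6! · (f^{(5)}(25) − f^{(5)}(11)) = 1/30240 · (-1.76161e-09 − (-2.84994e-06)) = 9.41857e-11.
Partial sum through k=3: 0.000266563.
Correction k=4: B_{8}/8! · (f^{(7)}(25) − f^{(7)}(11)) = −1/1209600 · (-2.53672e-10 − (-2.11979e-06)) = -1.75226e-12.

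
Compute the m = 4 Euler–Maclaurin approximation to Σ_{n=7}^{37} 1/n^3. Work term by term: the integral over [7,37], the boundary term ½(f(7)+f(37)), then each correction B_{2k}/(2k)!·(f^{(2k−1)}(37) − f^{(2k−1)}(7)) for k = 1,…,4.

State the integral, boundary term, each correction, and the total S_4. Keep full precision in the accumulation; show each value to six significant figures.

The integral term ∫_7^37 1/x^3 dx = 0.00983885.
Boundary: ½(f(7) + f(37)) = ½(0.00291545 + 1.97422e-05) = 0.00146760.
So far: 0.0113064.
Correction k=1: B_{2}/2! · (f^{(1)}(37) − f^{(1)}(7)) = 1/12 · (-1.60072e-06 − (-0.00124948)) = 0.000103990.
Partial sum through k=1: 0.0114104.
Correction k=2: B_{4}/4! · (f^{(3)}(37) − f^{(3)}(7)) = −1/720 · (-2.33852e-08 − (-0.000509992)) = -7.08289e-07.
Partial sum through k=2: 0.0114097.
Correction k=3: B_{6}/6! · (f^{(5)}(37) − f^{(5)}(7)) = 1/30240 · (-7.17442e-10 − (-0.000437136)) = 1.44555e-08.
Partial sum through k=3: 0.0114097.
Correction k=4: B_{8}/8! · (f^{(7)}(37) − f^{(7)}(7)) = −1/1209600 · (-3.77325e-11 − (-0.000642322)) = -5.31020e-10.

S_4 ≈ 0.0114097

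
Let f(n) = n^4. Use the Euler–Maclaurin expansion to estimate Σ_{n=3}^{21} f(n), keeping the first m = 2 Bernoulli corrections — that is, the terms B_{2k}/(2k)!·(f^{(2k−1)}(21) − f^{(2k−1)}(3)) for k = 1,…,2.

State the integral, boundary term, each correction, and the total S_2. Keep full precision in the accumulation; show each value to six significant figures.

S_2 ≈ 917130

∫_3^21 x^4 dx evaluates to 816772.
Endpoint term: (f(3) + f(21))/2 = (81.0000 + 194481)/2 = 97281.0.
Running total after boundary: 914053.
Order-1 term: 1/12 · (37044.0 − 108.000) = 3078.00.
Running total after k=1: 917131.
Order-2 term: −1/720 · (504.000 − 72.0000) = -0.600000.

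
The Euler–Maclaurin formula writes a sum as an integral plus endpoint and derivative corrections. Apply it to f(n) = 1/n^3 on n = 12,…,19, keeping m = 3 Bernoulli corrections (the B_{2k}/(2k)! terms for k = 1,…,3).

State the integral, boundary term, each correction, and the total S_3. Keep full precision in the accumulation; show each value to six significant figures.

S_3 ≈ 0.00245954

The integral term ∫_12^19 1/x^3 dx = 0.00208718.
Endpoint term: (f(12) + f(19))/2 = (0.000578704 + 0.000145794)/2 = 0.000362249.
Running total after boundary: 0.00244943.
k=1: B_{2}/(2)! × [f^{(1)}(19) − f^{(1)}(12)] = 1/12 × (-2.30201e-05 − (-0.000144676)) = 1.01380e-05.
After k=1: 0.00245957.
k=2: B_{4}/(4)! × [f^{(3)}(19) − f^{(3)}(12)] = −1/720 × (-1.27535e-06 − (-2.00939e-05)) = -2.61368e-08.
After k=2: 0.00245954.
k=3: B_{6}/(6)! × [f^{(5)}(19) − f^{(5)}(12)] = 1/30240 × (-1.48379e-07 − (-5.86071e-06)) = 1.88900e-10.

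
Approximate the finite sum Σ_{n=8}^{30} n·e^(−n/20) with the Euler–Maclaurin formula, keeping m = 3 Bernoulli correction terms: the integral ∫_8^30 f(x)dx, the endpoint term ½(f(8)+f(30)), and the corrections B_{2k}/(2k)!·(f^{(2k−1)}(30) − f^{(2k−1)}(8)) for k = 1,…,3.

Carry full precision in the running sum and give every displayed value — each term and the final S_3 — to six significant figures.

Integral: ∫_8^30 x·e^(−x/20) dx = 152.249.
½[f(8) + f(30)] = ½[5.36256 + 6.69390] = 6.02823.
So far: 158.277.
Correction k=1: B_{2}/2! · (f^{(1)}(30) − f^{(1)}(8)) = 1/12 · (-0.111565 − 0.402192) = -0.0428131.
After k=1: 158.234.
Correction k=2: B_{4}/4! · (f^{(3)}(30) − f^{(3)}(8)) = −1/720 · (0.000836738 − 0.00435708) = 4.88936e-06.
After k=2: 158.234.
Correction k=3: B_{6}/6! · (f^{(5)}(30) − f^{(5)}(8)) = 1/30240 · (4.88097e-06 − 1.92717e-05) = -4.75884e-10.

S_3 ≈ 158.234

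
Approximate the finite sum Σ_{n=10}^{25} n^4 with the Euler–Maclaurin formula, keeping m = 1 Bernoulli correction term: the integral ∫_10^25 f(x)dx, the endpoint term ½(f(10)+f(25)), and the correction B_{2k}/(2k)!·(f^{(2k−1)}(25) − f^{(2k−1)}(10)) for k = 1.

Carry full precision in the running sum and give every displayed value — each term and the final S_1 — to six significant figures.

S_1 ≈ 2.13831e+06

Integral: ∫_10^25 x^4 dx = 1.93312e+06.
Boundary: ½(f(10) + f(25)) = ½(10000.0 + 390625) = 200312.
Integral + boundary = 2.13344e+06.
Correction k=1: B_{2}/2! · (f^{(1)}(25) − f^{(1)}(10)) = 1/12 · (62500.0 − 4000.00) = 4875.00.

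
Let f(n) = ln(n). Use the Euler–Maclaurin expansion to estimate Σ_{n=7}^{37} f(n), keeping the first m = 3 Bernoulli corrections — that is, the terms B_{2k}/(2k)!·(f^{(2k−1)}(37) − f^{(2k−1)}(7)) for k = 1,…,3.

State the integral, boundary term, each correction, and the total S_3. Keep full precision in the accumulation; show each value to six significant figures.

∫_7^37 ln(x) dx evaluates to 89.9826.
½[f(7) + f(37)] = ½[1.94591 + 3.61092] = 2.77841.
So far: 92.7610.
Order-1 term: 1/12 · (0.0270270 − 0.142857) = -0.00965251.
Running total after k=1: 92.7514.
Order-2 term: −1/720 · (3.94843e-05 − 0.00583090) = 8.04364e-06.
Running total after k=2: 92.7514.
Order-3 term: 1/30240 · (3.46101e-07 − 0.00142798) = -4.72100e-08.

S_3 ≈ 92.7514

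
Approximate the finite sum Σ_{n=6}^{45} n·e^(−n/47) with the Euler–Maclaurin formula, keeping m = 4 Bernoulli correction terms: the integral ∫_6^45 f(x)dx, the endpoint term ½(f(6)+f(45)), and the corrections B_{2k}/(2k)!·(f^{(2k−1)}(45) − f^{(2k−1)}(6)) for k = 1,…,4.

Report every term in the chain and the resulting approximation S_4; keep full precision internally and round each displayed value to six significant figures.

S_4 ≈ 543.815

∫_6^45 x·e^(−x/47) dx evaluates to 532.600.
Endpoint term: (f(6) + f(45))/2 = (5.28092 + 17.2742)/2 = 11.2776.
Running total after boundary: 543.877.
Order-1 term: 1/12 · (0.0163350 − 0.767793) = -0.0626215.
After k=1: 543.815.
Order-2 term: −1/720 · (0.000354947 − 0.00114445) = 1.09654e-06.
After k=2: 543.815.
Order-3 term: 1/30240 · (3.18017e-07 − 8.78829e-07) = -1.85454e-11.
After k=3: 543.815.
Order-4 term: −1/1209600 · (2.15189e-10 − 5.61146e-10) = 2.86009e-16.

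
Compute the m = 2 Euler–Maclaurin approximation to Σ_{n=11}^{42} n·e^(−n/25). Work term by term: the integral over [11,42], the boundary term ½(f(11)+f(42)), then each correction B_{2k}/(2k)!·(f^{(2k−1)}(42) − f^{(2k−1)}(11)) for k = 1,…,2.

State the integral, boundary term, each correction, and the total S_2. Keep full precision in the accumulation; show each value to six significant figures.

S_2 ≈ 274.872

Integral: ∫_11^42 x·e^(−x/25) dx = 267.456.
Endpoint term: (f(11) + f(42))/2 = (7.08440 + 7.82771)/2 = 7.45605.
So far: 274.912.
k=1: B_{2}/(2)! × [f^{(1)}(42) − f^{(1)}(11)] = 1/12 × (-0.126734 − 0.360660) = -0.0406162.
After k=1: 274.872.
k=2: B_{4}/(4)! × [f^{(3)}(42) − f^{(3)}(11)] = −1/720 × (0.000393622 − 0.00263797) = 3.11715e-06.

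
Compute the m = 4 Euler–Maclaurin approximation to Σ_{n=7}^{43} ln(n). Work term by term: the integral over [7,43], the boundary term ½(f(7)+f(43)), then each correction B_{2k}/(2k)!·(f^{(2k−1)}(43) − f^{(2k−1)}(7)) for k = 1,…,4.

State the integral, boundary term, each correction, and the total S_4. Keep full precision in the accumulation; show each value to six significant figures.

Integral: ∫_7^43 ln(x) dx = 112.110.
Boundary: ½(f(7) + f(43)) = ½(1.94591 + 3.76120) = 2.85356.
Running total after boundary: 114.964.
Correction k=1: B_{2}/2! · (f^{(1)}(43) − f^{(1)}(7)) = 1/12 · (0.0232558 − 0.142857) = -0.00996678.
After k=1: 114.954.
Correction k=2: B_{4}/4! · (f^{(3)}(43) − f^{(3)}(7)) = −1/720 · (2.51550e-05 − 0.00583090) = 8.06354e-06.
After k=2: 114.954.
Correction k=3: B_{6}/6! · (f^{(5)}(43) − f^{(5)}(7)) = 1/30240 · (1.63256e-07 − 0.00142798) = -4.72160e-08.
After k=3: 114.954.
Correction k=4: B_{8}/8! · (f^{(7)}(43) − f^{(7)}(7)) = −1/1209600 · (2.64883e-09 − 0.000874271) = 7.22775e-10.

S_4 ≈ 114.954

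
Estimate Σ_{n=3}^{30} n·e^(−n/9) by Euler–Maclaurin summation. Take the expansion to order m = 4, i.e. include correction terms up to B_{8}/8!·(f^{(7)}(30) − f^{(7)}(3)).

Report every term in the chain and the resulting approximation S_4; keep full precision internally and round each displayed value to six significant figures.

Integral: ∫_3^30 x·e^(−x/9) dx = 64.8638.
½[f(3) + f(30)] = ½[2.14959 + 1.07022] = 1.60991.
So far: 66.4737.
Order-1 term: 1/12 · (-0.0832393 − 0.477688) = -0.0467439.
After k=1: 66.4270.
Order-2 term: −1/720 · (-0.000146807 − 0.0235895) = 3.29671e-05.
After k=2: 66.4270.
Order-3 term: 1/30240 · (9.06213e-06 − 0.000509650) = -1.65538e-08.
After k=3: 66.4270.
Order-4 term: −1/1209600 · (2.46132e-07 − 8.98853e-06) = 7.22751e-12.

S_4 ≈ 66.4270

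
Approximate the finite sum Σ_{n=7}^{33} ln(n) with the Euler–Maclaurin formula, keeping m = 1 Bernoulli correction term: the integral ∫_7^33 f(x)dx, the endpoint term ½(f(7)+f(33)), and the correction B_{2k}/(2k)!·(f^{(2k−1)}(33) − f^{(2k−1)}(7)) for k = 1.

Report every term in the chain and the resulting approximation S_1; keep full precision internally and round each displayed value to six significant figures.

S_1 ≈ 78.4752

The integral term ∫_7^33 ln(x) dx = 75.7634.
Boundary: ½(f(7) + f(33)) = ½(1.94591 + 3.49651) = 2.72121.
So far: 78.4846.
k=1: B_{2}/(2)! × [f^{(1)}(33) − f^{(1)}(7)] = 1/12 × (0.0303030 − 0.142857) = -0.00937951.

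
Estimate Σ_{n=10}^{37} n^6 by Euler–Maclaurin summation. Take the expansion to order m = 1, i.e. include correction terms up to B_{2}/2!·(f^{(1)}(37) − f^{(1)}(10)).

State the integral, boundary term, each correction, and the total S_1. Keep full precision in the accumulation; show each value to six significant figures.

∫_10^37 x^6 dx evaluates to 1.35603e+10.
½[f(10) + f(37)] = ½[1.00000e+06 + 2.56573e+09] = 1.28336e+09.
Integral + boundary = 1.48436e+10.
Order-1 term: 1/12 · (4.16064e+08 − 600000) = 3.46220e+07.

S_1 ≈ 1.48783e+10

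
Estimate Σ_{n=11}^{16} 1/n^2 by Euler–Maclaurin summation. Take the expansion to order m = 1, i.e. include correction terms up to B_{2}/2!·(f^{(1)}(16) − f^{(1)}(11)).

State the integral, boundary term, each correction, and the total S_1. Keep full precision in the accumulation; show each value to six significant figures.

S_1 ≈ 0.0345790

Integral: ∫_11^16 1/x^2 dx = 0.0284091.
Boundary: ½(f(11) + f(16)) = ½(0.00826446 + 0.00390625) = 0.00608536.
Integral + boundary = 0.0344944.
Order-1 term: 1/12 · (-0.000488281 − (-0.00150263)) = 8.45290e-05.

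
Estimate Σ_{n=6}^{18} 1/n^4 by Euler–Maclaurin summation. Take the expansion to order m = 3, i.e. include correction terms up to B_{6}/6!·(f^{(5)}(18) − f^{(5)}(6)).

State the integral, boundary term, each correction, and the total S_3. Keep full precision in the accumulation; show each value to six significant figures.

The integral term ∫_6^18 1/x^4 dx = 0.00148605.
Boundary: ½(f(6) + f(18)) = ½(0.000771605 + 9.52599e-06) = 0.000390565.
Running total after boundary: 0.00187662.
Order-1 term: 1/12 · (-2.11689e-06 − (-0.000514403)) = 4.26905e-05.
After k=1: 0.00191931.
Order-2 term: −1/720 · (-1.96008e-07 − (-0.000428669)) = -5.95102e-07.
After k=2: 0.00191871.
Order-3 term: 1/30240 · (-3.38779e-08 − (-0.000666819)) = 2.20498e-08.

S_3 ≈ 0.00191874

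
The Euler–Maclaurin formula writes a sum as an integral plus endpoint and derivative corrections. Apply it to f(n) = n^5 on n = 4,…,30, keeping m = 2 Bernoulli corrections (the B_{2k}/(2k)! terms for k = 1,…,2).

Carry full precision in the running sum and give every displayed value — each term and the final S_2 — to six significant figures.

S_2 ≈ 1.33987e+08

∫_4^30 x^5 dx evaluates to 1.21499e+08.
Boundary: ½(f(4) + f(30)) = ½(1024.00 + 2.43000e+07) = 1.21505e+07.
Integral + boundary = 1.33650e+08.
k=1: B_{2}/(2)! × [f^{(1)}(30) − f^{(1)}(4)] = 1/12 × (4.05000e+06 − 1280.00) = 337393.
Running total after k=1: 1.33987e+08.
k=2: B_{4}/(4)! × [f^{(3)}(30) − f^{(3)}(4)] = −1/720 × (54000.0 − 960.000) = -73.6667.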